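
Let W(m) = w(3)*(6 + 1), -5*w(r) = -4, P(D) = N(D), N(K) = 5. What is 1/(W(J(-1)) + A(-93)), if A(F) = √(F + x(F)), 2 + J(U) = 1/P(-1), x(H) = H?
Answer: 70/2717 - 25*I*√186/5434 ≈ 0.025764 - 0.062745*I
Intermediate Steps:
P(D) = 5
w(r) = ⅘ (w(r) = -⅕*(-4) = ⅘)
J(U) = -9/5 (J(U) = -2 + 1/5 = -2 + ⅕ = -9/5)
W(m) = 28/5 (W(m) = 4*(6 + 1)/5 = (⅘)*7 = 28/5)
A(F) = √2*√F (A(F) = √(F + F) = √(2*F) = √2*√F)
1/(W(J(-1)) + A(-93)) = 1/(28/5 + √2*√(-93)) = 1/(28/5 + √2*(I*√93)) = 1/(28/5 + I*√186)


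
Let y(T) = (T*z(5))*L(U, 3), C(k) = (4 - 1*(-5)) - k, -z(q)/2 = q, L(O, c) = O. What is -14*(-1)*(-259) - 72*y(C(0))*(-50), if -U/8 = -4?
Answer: -10371626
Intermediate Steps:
U = 32 (U = -8*(-4) = 32)
z(q) = -2*q
C(k) = 9 - k (C(k) = (4 + 5) - k = 9 - k)
y(T) = -320*T (y(T) = (T*(-2*5))*32 = (T*(-10))*32 = -10*T*32 = -320*T)
-14*(-1)*(-259) - 72*y(C(0))*(-50) = -14*(-1)*(-259) - 72*(-320*(9 - 1*0))*(-50) = 14*(-259) - 72*(-320*(9 + 0))*(-50) = -3626 - 72*(-320*9)*(-50) = -3626 - 72*(-2880)*(-50) = -3626 - (-207360)*(-50) = -3626 - 1*10368000 = -3626 - 10368000 = -10371626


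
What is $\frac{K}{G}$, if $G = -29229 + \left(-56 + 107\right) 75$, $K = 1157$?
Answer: $- \frac{1157}{25404} \approx -0.045544$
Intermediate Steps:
$G = -25404$ ($G = -29229 + 51 \cdot 75 = -29229 + 3825 = -25404$)
$\frac{K}{G} = \frac{1157}{-25404} = 1157 \left(- \frac{1}{25404}\right) = - \frac{1157}{25404}$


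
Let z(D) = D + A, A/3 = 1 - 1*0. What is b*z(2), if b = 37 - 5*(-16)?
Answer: 585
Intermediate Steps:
b = 117 (b = 37 + 80 = 117)
A = 3 (A = 3*(1 - 1*0) = 3*(1 + 0) = 3*1 = 3)
z(D) = 3 + D (z(D) = D + 3 = 3 + D)
b*z(2) = 117*(3 + 2) = 117*5 = 585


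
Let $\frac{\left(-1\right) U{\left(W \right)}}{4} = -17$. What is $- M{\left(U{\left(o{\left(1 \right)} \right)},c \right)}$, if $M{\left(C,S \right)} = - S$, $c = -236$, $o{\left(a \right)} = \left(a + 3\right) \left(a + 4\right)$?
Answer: $-236$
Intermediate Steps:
$o{\left(a \right)} = \left(3 + a\right) \left(4 + a\right)$
$U{\left(W \right)} = 68$ ($U{\left(W \right)} = \left(-4\right) \left(-17\right) = 68$)
$- M{\left(U{\left(o{\left(1 \right)} \right)},c \right)} = - \left(-1\right) \left(-236\right) = \left(-1\right) 236 = -236$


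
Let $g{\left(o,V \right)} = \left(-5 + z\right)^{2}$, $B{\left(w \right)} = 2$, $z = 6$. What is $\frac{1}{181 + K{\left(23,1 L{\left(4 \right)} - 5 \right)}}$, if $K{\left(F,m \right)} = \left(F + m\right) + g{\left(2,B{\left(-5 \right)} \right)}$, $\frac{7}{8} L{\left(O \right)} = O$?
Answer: $\frac{7}{1432} \approx 0.0048883$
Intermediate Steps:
$L{\left(O \right)} = \frac{8 O}{7}$
$g{\left(o,V \right)} = 1$ ($g{\left(o,V \right)} = \left(-5 + 6\right)^{2} = 1^{2} = 1$)
$K{\left(F,m \right)} = 1 + F + m$ ($K{\left(F,m \right)} = \left(F + m\right) + 1 = 1 + F + m$)
$\frac{1}{181 + K{\left(23,1 L{\left(4 \right)} - 5 \right)}} = \frac{1}{181 + \left(1 + 23 - \left(5 - \frac{8}{7} \cdot 4\right)\right)} = \frac{1}{181 + \left(1 + 23 + \left(1 \cdot \frac{32}{7} - 5\right)\right)} = \frac{1}{181 + \left(1 + 23 + \left(\frac{32}{7} - 5\right)\right)} = \frac{1}{181 + \left(1 + 23 - \frac{3}{7}\right)} = \frac{1}{181 + \frac{165}{7}} = \frac{1}{\frac{1432}{7}} = \frac{7}{1432}$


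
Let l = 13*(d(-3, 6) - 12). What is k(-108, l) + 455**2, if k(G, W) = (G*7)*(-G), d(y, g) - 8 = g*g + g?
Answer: 125377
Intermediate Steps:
d(y, g) = 8 + g + g**2 (d(y, g) = 8 + (g*g + g) = 8 + (g**2 + g) = 8 + (g + g**2) = 8 + g + g**2)
l = 494 (l = 13*((8 + 6 + 6**2) - 12) = 13*((8 + 6 + 36) - 12) = 13*(50 - 12) = 13*38 = 494)
k(G, W) = -7*G**2 (k(G, W) = (7*G)*(-G) = -7*G**2)
k(-108, l) + 455**2 = -7*(-108)**2 + 455**2 = -7*11664 + 207025 = -81648 + 207025 = 125377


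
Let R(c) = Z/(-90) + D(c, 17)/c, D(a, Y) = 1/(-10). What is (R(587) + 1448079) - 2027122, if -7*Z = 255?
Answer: -35689290368/61635 ≈ -5.7904e+5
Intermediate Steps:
D(a, Y) = -⅒
Z = -255/7 (Z = -⅐*255 = -255/7 ≈ -36.429)
R(c) = 17/42 - 1/(10*c) (R(c) = -255/7/(-90) - 1/(10*c) = -255/7*(-1/90) - 1/(10*c) = 17/42 - 1/(10*c))
(R(587) + 1448079) - 2027122 = ((1/210)*(-21 + 85*587)/587 + 1448079) - 2027122 = ((1/210)*(1/587)*(-21 + 49895) + 1448079) - 2027122 = ((1/210)*(1/587)*49874 + 1448079) - 2027122 = (24937/61635 + 1448079) - 2027122 = 89252374102/61635 - 2027122 = -35689290368/61635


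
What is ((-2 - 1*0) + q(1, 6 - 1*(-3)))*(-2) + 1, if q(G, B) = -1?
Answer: 7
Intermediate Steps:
((-2 - 1*0) + q(1, 6 - 1*(-3)))*(-2) + 1 = ((-2 - 1*0) - 1)*(-2) + 1 = ((-2 + 0) - 1)*(-2) + 1 = (-2 - 1)*(-2) + 1 = -3*(-2) + 1 = 6 + 1 = 7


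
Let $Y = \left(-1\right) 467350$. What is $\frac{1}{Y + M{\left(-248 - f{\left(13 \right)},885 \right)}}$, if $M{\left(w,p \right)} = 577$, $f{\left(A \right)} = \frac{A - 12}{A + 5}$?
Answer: $- \frac{1}{466773} \approx -2.1424 \cdot 10^{-6}$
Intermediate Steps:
$f{\left(A \right)} = \frac{-12 + A}{5 + A}$
$Y = -467350$
$\frac{1}{Y + M{\left(-248 - f{\left(13 \right)},885 \right)}} = \frac{1}{-467350 + 577} = \frac{1}{-466773} = - \frac{1}{466773}$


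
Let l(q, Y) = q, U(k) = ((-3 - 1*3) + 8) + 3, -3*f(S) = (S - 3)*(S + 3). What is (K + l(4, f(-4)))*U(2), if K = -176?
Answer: -860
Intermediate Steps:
f(S) = -(-3 + S)*(3 + S)/3 (f(S) = -(S - 3)*(S + 3)/3 = -(-3 + S)*(3 + S)/3)
U(k) = 5 (U(k) = ((-3 - 3) + 8) + 3 = (-6 + 8) + 3 = 2 + 3 = 5)
(K + l(4, f(-4)))*U(2) = (-176 + 4)*5 = -172*5 = -860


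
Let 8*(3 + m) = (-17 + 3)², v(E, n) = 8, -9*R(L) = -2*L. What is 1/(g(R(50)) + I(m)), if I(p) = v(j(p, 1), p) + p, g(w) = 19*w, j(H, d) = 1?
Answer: 18/4331 ≈ 0.0041561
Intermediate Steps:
R(L) = 2*L/9 (R(L) = -(-2)*L/9 = 2*L/9)
m = 43/2 (m = -3 + (-17 + 3)²/8 = -3 + (⅛)*(-14)² = -3 + (⅛)*196 = -3 + 49/2 = 43/2 ≈ 21.500)
I(p) = 8 + p
1/(g(R(50)) + I(m)) = 1/(19*((2/9)*50) + (8 + 43/2)) = 1/(19*(100/9) + 59/2) = 1/(1900/9 + 59/2) = 1/(4331/18) = 18/4331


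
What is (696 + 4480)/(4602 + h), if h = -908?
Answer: 2588/1847 ≈ 1.4012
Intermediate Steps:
(696 + 4480)/(4602 + h) = (696 + 4480)/(4602 - 908) = 5176/3694 = 5176*(1/3694) = 2588/1847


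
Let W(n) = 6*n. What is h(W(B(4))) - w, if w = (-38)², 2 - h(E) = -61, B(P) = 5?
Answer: -1381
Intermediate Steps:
h(E) = 63 (h(E) = 2 - 1*(-61) = 2 + 61 = 63)
w = 1444
h(W(B(4))) - w = 63 - 1*1444 = 63 - 1444 = -1381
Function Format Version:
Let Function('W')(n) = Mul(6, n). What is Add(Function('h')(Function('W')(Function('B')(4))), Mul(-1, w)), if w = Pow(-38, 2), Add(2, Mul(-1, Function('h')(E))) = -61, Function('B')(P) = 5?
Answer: -1381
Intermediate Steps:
Function('h')(E) = 63 (Function('h')(E) = Add(2, Mul(-1, -61)) = Add(2, 61) = 63)
w = 1444
Add(Function('h')(Function('W')(Function('B')(4))), Mul(-1, w)) = Add(63, Mul(-1, 1444)) = Add(63, -1444) = -1381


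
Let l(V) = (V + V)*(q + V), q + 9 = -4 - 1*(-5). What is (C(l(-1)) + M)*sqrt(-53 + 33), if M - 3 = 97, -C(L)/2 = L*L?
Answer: -1096*I*sqrt(5) ≈ -2450.7*I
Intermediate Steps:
q = -8 (q = -9 + (-4 - 1*(-5)) = -9 + (-4 + 5) = -9 + 1 = -8)
l(V) = 2*V*(-8 + V) (l(V) = (V + V)*(-8 + V) = (2*V)*(-8 + V) = 2*V*(-8 + V))
C(L) = -2*L**2 (C(L) = -2*L*L = -2*L**2)
M = 100 (M = 3 + 97 = 100)
(C(l(-1)) + M)*sqrt(-53 + 33) = (-2*4*(-8 - 1)**2 + 100)*sqrt(-53 + 33) = (-2*(2*(-1)*(-9))**2 + 100)*sqrt(-20) = (-2*18**2 + 100)*(2*I*sqrt(5)) = (-2*324 + 100)*(2*I*sqrt(5)) = (-648 + 100)*(2*I*sqrt(5)) = -1096*I*sqrt(5)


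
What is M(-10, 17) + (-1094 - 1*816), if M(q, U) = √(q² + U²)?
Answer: -1910 + √389 ≈ -1890.3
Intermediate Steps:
M(q, U) = √(U² + q²)
M(-10, 17) + (-1094 - 1*816) = √(17² + (-10)²) + (-1094 - 1*816) = √(289 + 100) + (-1094 - 816) = √389 - 1910 = -1910 + √389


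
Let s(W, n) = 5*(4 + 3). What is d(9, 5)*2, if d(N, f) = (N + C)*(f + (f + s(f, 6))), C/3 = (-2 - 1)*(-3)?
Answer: 3240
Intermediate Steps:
s(W, n) = 35 (s(W, n) = 5*7 = 35)
C = 27 (C = 3*((-2 - 1)*(-3)) = 3*(-3*(-3)) = 3*9 = 27)
d(N, f) = (27 + N)*(35 + 2*f) (d(N, f) = (N + 27)*(f + (f + 35)) = (27 + N)*(f + (35 + f)) = (27 + N)*(35 + 2*f))
d(9, 5)*2 = (945 + 35*9 + 54*5 + 2*9*5)*2 = (945 + 315 + 270 + 90)*2 = 1620*2 = 3240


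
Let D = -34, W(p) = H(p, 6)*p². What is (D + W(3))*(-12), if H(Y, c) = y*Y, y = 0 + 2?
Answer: -240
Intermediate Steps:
y = 2
H(Y, c) = 2*Y
W(p) = 2*p³ (W(p) = (2*p)*p² = 2*p³)
(D + W(3))*(-12) = (-34 + 2*3³)*(-12) = (-34 + 2*27)*(-12) = (-34 + 54)*(-12) = 20*(-12) = -240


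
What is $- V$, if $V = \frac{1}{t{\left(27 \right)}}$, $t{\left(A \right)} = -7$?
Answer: $\frac{1}{7} \approx 0.14286$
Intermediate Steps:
$V = - \frac{1}{7}$ ($V = \frac{1}{-7} = - \frac{1}{7} \approx -0.14286$)
$- V = \left(-1\right) \left(- \frac{1}{7}\right) = \frac{1}{7}$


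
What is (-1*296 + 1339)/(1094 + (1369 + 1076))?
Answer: 1043/3539 ≈ 0.29472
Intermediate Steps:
(-1*296 + 1339)/(1094 + (1369 + 1076)) = (-296 + 1339)/(1094 + 2445) = 1043/3539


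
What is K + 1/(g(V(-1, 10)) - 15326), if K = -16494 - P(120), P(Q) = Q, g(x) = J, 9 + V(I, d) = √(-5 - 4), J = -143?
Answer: -257001967/15469 ≈ -16614.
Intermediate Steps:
V(I, d) = -9 + 3*I (V(I, d) = -9 + √(-5 - 4) = -9 + √(-9) = -9 + 3*I)
g(x) = -143
K = -16614 (K = -16494 - 1*120 = -16494 - 120 = -16614)
K + 1/(g(V(-1, 10)) - 15326) = -16614 + 1/(-143 - 15326) = -16614 + 1/(-15469) = -16614 - 1/15469 = -257001967/15469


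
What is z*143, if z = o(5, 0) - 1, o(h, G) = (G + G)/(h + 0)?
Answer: -143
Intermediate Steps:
o(h, G) = 2*G/h (o(h, G) = (2*G)/h = 2*G/h)
z = -1 (z = 2*0/5 - 1 = 2*0*(1/5) - 1 = 0 - 1 = -1)
z*143 = -1*143 = -143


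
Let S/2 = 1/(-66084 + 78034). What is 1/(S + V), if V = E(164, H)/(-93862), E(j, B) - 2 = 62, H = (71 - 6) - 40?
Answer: -280412725/144269 ≈ -1943.7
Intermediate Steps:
H = 25 (H = 65 - 40 = 25)
E(j, B) = 64 (E(j, B) = 2 + 62 = 64)
V = -32/46931 (V = 64/(-93862) = 64*(-1/93862) = -32/46931 ≈ -0.00068185)
S = 1/5975 (S = 2/(-66084 + 78034) = 2/11950 = 2*(1/11950) = 1/5975 ≈ 0.00016736)
1/(S + V) = 1/(1/5975 - 32/46931) = 1/(-144269/280412725) = -280412725/144269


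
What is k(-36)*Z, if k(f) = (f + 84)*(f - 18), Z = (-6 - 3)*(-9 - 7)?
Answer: -373248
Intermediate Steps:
Z = 144 (Z = -9*(-16) = 144)
k(f) = (-18 + f)*(84 + f) (k(f) = (84 + f)*(-18 + f) = (-18 + f)*(84 + f))
k(-36)*Z = (-1512 + (-36)² + 66*(-36))*144 = (-1512 + 1296 - 2376)*144 = -2592*144 = -373248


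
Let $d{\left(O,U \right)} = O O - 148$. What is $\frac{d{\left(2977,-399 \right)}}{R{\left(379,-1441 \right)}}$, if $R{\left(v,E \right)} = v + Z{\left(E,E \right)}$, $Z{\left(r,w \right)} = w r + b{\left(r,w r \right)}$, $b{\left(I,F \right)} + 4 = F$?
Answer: $\frac{8862381}{4153337} \approx 2.1338$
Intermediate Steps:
$b{\left(I,F \right)} = -4 + F$
$Z{\left(r,w \right)} = -4 + 2 r w$ ($Z{\left(r,w \right)} = w r + \left(-4 + w r\right) = r w + \left(-4 + r w\right) = -4 + 2 r w$)
$d{\left(O,U \right)} = -148 + O^{2}$ ($d{\left(O,U \right)} = O^{2} - 148 = -148 + O^{2}$)
$R{\left(v,E \right)} = -4 + v + 2 E^{2}$ ($R{\left(v,E \right)} = v + \left(-4 + 2 E E\right) = v + \left(-4 + 2 E^{2}\right) = -4 + v + 2 E^{2}$)
$\frac{d{\left(2977,-399 \right)}}{R{\left(379,-1441 \right)}} = \frac{-148 + 2977^{2}}{-4 + 379 + 2 \left(-1441\right)^{2}} = \frac{-148 + 8862529}{-4 + 379 + 2 \cdot 2076481} = \frac{8862381}{-4 + 379 + 4152962} = \frac{8862381}{4153337}$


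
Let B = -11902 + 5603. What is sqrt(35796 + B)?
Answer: sqrt(29497) ≈ 171.75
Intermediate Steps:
B = -6299
sqrt(35796 + B) = sqrt(35796 - 6299) = sqrt(29497)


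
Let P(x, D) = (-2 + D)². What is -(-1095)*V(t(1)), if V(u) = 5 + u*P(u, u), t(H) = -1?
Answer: -4380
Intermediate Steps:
V(u) = 5 + u*(-2 + u)²
-(-1095)*V(t(1)) = -(-1095)*(5 - (-2 - 1)²) = -(-1095)*(5 - 1*(-3)²) = -(-1095)*(5 - 1*9) = -(-1095)*(5 - 9) = -(-1095)*(-4) = -1*4380 = -4380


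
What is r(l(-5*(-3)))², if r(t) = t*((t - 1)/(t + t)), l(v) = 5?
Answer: 4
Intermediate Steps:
r(t) = -½ + t/2 (r(t) = t*((-1 + t)/((2*t))) = t*((-1 + t)*(1/(2*t))) = t*((-1 + t)/(2*t)) = -½ + t/2)
r(l(-5*(-3)))² = (-½ + (½)*5)² = (-½ + 5/2)² = 2² = 4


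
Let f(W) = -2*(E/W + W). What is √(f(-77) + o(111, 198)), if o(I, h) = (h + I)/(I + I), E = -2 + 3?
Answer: √5045983558/5698 ≈ 12.467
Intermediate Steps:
E = 1
f(W) = -2*W - 2/W (f(W) = -2*(1/W + W) = -2*(W + 1/W) = -2*W - 2/W)
o(I, h) = (I + h)/(2*I) (o(I, h) = (I + h)/((2*I)) = (I + h)*(1/(2*I)) = (I + h)/(2*I))
√(f(-77) + o(111, 198)) = √((-2*(-77) - 2/(-77)) + (½)*(111 + 198)/111) = √((154 - 2*(-1/77)) + (½)*(1/111)*309) = √((154 + 2/77) + 103/74) = √(11860/77 + 103/74) = √(885571/5698) = √5045983558/5698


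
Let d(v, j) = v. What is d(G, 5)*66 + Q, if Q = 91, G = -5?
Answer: -239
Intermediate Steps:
d(G, 5)*66 + Q = -5*66 + 91 = -330 + 91 = -239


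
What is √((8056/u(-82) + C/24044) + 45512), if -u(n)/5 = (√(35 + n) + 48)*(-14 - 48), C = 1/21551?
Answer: √20079174455*√((175460017654630592 + 3655373551183995*I*√47)/(48 + I*√47))/40158348910 ≈ 213.34 - 0.00017761*I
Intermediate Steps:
C = 1/21551 ≈ 4.6402e-5
u(n) = 14880 + 310*√(35 + n) (u(n) = -5*(√(35 + n) + 48)*(-14 - 48) = -5*(48 + √(35 + n))*(-62) = -5*(-2976 - 62*√(35 + n)) = 14880 + 310*√(35 + n))
√((8056/u(-82) + C/24044) + 45512) = √((8056/(14880 + 310*√(35 - 82)) + (1/21551)/24044) + 45512) = √((8056/(14880 + 310*√(-47)) + (1/21551)*(1/24044)) + 45512) = √((8056/(14880 + 310*(I*√47)) + 1/518172244) + 45512) = √((8056/(14880 + 310*I*√47) + 1/518172244) + 45512) = √((1/518172244 + 8056/(14880 + 310*I*√47)) + 45512) = √(23583055168929/518172244 + 8056/(14880 + 310*I*√47))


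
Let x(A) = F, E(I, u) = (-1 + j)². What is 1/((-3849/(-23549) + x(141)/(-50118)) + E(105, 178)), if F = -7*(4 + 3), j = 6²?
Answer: 1180228782/1445974316033 ≈ 0.00081622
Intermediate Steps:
j = 36
E(I, u) = 1225 (E(I, u) = (-1 + 36)² = 35² = 1225)
F = -49 (F = -7*7 = -49)
x(A) = -49
1/((-3849/(-23549) + x(141)/(-50118)) + E(105, 178)) = 1/((-3849/(-23549) - 49/(-50118)) + 1225) = 1/((-3849*(-1/23549) - 49*(-1/50118)) + 1225) = 1/((3849/23549 + 49/50118) + 1225) = 1/(194058083/1180228782 + 1225) = 1/(1445974316033/1180228782) = 1180228782/1445974316033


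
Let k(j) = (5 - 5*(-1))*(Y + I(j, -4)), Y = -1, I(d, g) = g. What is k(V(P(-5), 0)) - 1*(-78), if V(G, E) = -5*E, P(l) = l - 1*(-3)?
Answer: 28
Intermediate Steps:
P(l) = 3 + l (P(l) = l + 3 = 3 + l)
k(j) = -50 (k(j) = (5 - 5*(-1))*(-1 - 4) = (5 + 5)*(-5) = 10*(-5) = -50)
k(V(P(-5), 0)) - 1*(-78) = -50 - 1*(-78) = -50 + 78 = 28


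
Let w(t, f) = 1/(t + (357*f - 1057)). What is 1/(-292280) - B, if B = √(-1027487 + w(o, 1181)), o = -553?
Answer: -1/292280 - 2*I*√45313687118371714/420007 ≈ -3.4214e-6 - 1013.7*I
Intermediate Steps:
w(t, f) = 1/(-1057 + t + 357*f) (w(t, f) = 1/(t + (-1057 + 357*f)) = 1/(-1057 + t + 357*f))
B = 2*I*√45313687118371714/420007 (B = √(-1027487 + 1/(-1057 - 553 + 357*1181)) = √(-1027487 + 1/(-1057 - 553 + 421617)) = √(-1027487 + 1/420007) = √(-431551732408/420007) = 2*I*√45313687118371714/420007 ≈ 1013.7*I)
1/(-292280) - B = 1/(-292280) - 2*I*√45313687118371714/420007 = -1/292280 - 2*I*√45313687118371714/420007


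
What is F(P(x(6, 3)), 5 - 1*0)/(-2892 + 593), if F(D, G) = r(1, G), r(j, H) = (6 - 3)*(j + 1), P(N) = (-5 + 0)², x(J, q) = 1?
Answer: -6/2299 ≈ -0.0026098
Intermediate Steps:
P(N) = 25 (P(N) = (-5)² = 25)
r(j, H) = 3 + 3*j (r(j, H) = 3*(1 + j) = 3 + 3*j)
F(D, G) = 6 (F(D, G) = 3 + 3*1 = 3 + 3 = 6)
F(P(x(6, 3)), 5 - 1*0)/(-2892 + 593) = 6/(-2892 + 593) = 6/(-2299) = -1/2299*6 = -6/2299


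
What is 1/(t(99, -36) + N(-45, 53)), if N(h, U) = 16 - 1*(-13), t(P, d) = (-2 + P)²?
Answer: 1/9438 ≈ 0.00010595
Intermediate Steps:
N(h, U) = 29 (N(h, U) = 16 + 13 = 29)
1/(t(99, -36) + N(-45, 53)) = 1/((-2 + 99)² + 29) = 1/(97² + 29) = 1/(9409 + 29) = 1/9438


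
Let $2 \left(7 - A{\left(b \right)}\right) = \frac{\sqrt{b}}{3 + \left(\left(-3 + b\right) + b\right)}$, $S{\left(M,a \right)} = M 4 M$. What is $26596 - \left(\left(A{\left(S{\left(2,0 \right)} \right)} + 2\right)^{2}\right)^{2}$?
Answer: $\frac{1324833855}{65536} \approx 20215.0$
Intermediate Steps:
$S{\left(M,a \right)} = 4 M^{2}$ ($S{\left(M,a \right)} = 4 M M = 4 M^{2}$)
$A{\left(b \right)} = 7 - \frac{1}{4 \sqrt{b}}$ ($A{\left(b \right)} = 7 - \frac{\frac{1}{3 + \left(\left(-3 + b\right) + b\right)} \sqrt{b}}{2} = 7 - \frac{\frac{1}{3 + \left(-3 + 2 b\right)} \sqrt{b}}{2} = 7 - \frac{\frac{1}{2 b} \sqrt{b}}{2} = 7 - \frac{\frac{1}{2} \frac{1}{\sqrt{b}}}{2} = 7 - \frac{1}{4 \sqrt{b}}$)
$26596 - \left(\left(A{\left(S{\left(2,0 \right)} \right)} + 2\right)^{2}\right)^{2} = 26596 - \left(\left(\left(7 - \frac{1}{4 \cdot 4}\right) + 2\right)^{2}\right)^{2} = 26596 - \left(\left(\left(7 - \frac{1}{16}\right) + 2\right)^{2}\right)^{2} = 26596 - \left(\left(\frac{111}{16} + 2\right)^{2}\right)^{2} = 26596 - \left(\left(\frac{143}{16}\right)^{2}\right)^{2} = 26596 - \left(\frac{20449}{256}\right)^{2} = 26596 - \frac{418161601}{65536} = \frac{1324833855}{65536}$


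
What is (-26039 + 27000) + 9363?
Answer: 10324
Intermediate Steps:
(-26039 + 27000) + 9363 = 961 + 9363 = 10324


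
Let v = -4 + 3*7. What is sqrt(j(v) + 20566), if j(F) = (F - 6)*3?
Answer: sqrt(20599) ≈ 143.52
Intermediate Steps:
v = 17 (v = -4 + 21 = 17)
j(F) = -18 + 3*F (j(F) = (-6 + F)*3 = -18 + 3*F)
sqrt(j(v) + 20566) = sqrt((-18 + 3*17) + 20566) = sqrt((-18 + 51) + 20566) = sqrt(33 + 20566) = sqrt(20599)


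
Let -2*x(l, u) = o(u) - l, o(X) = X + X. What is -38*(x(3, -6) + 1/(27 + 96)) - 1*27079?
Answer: -3365810/123 ≈ -27364.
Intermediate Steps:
o(X) = 2*X
x(l, u) = l/2 - u (x(l, u) = -(2*u - l)/2 = -(-l + 2*u)/2 = l/2 - u)
-38*(x(3, -6) + 1/(27 + 96)) - 1*27079 = -38*(((1/2)*3 - 1*(-6)) + 1/(27 + 96)) - 1*27079 = -38*((3/2 + 6) + 1/123) - 27079 = -38*(15/2 + 1/123) - 27079 = -38*1847/246 - 27079 = -35093/123 - 27079 = -3365810/123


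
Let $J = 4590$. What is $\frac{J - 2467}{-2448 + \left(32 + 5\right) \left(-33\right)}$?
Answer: $- \frac{2123}{3669} \approx -0.57863$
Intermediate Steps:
$\frac{J - 2467}{-2448 + \left(32 + 5\right) \left(-33\right)} = \frac{4590 - 2467}{-2448 + \left(32 + 5\right) \left(-33\right)} = \frac{2123}{-2448 + 37 \left(-33\right)} = \frac{2123}{-2448 - 1221} = \frac{2123}{-3669} = 2123 \left(- \frac{1}{3669}\right) = - \frac{2123}{3669}$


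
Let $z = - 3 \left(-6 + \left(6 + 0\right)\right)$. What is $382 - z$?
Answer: $382$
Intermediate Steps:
$z = 0$ ($z = - 3 \left(-6 + 6\right) = \left(-3\right) 0 = 0$)
$382 - z = 382 - 0 = 382 + 0 = 382$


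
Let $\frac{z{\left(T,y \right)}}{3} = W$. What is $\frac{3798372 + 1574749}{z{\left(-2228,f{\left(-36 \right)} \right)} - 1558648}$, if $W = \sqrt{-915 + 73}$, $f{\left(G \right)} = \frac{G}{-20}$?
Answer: $- \frac{43169094332}{12522595853} - \frac{166179 i \sqrt{842}}{25045191706} \approx -3.4473 - 0.00019253 i$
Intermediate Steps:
$f{\left(G \right)} = - \frac{G}{20}$ ($f{\left(G \right)} = G \left(- \frac{1}{20}\right) = - \frac{G}{20}$)
$W = i \sqrt{842}$ ($W = \sqrt{-842} = i \sqrt{842} \approx 29.017 i$)
$z{\left(T,y \right)} = 3 i \sqrt{842}$
$\frac{3798372 + 1574749}{z{\left(-2228,f{\left(-36 \right)} \right)} - 1558648} = \frac{3798372 + 1574749}{3 i \sqrt{842} - 1558648} = \frac{5373121}{-1558648 + 3 i \sqrt{842}}$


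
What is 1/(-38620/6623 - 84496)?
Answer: -6623/559655628 ≈ -1.1834e-5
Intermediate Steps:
1/(-38620/6623 - 84496) = 1/(-559655628/6623) = -6623/559655628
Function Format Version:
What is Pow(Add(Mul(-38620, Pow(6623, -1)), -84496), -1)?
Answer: Rational(-6623, 559655628) ≈ -1.1834e-5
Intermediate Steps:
Pow(Add(Mul(-38620, Pow(6623, -1)), -84496), -1) = Pow(Add(Mul(-38620, Rational(1, 6623)), -84496), -1) = Pow(Add(Rational(-38620, 6623), -84496), -1) = Pow(Rational(-559655628, 6623), -1) = Rational(-6623, 559655628)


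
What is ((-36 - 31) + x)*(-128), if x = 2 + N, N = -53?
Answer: 15104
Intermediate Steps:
x = -51 (x = 2 - 53 = -51)
((-36 - 31) + x)*(-128) = ((-36 - 31) - 51)*(-128) = (-67 - 51)*(-128) = -118*(-128) = 15104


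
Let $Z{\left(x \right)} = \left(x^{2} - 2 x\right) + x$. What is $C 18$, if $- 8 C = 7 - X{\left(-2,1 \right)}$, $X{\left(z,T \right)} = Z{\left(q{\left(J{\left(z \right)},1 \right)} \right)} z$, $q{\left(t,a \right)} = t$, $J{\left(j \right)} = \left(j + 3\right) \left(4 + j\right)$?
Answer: $- \frac{99}{4} \approx -24.75$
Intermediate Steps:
$J{\left(j \right)} = \left(3 + j\right) \left(4 + j\right)$
$Z{\left(x \right)} = x^{2} - x$
$X{\left(z,T \right)} = z \left(11 + z^{2} + 7 z\right) \left(12 + z^{2} + 7 z\right)$ ($X{\left(z,T \right)} = \left(12 + z^{2} + 7 z\right) \left(-1 + \left(12 + z^{2} + 7 z\right)\right) z = \left(12 + z^{2} + 7 z\right) \left(11 + z^{2} + 7 z\right) z = \left(11 + z^{2} + 7 z\right) \left(12 + z^{2} + 7 z\right) z = z \left(11 + z^{2} + 7 z\right) \left(12 + z^{2} + 7 z\right)$)
$C = - \frac{11}{8}$ ($C = - \frac{7 - - 2 \left(11 + \left(-2\right)^{2} + 7 \left(-2\right)\right) \left(12 + \left(-2\right)^{2} + 7 \left(-2\right)\right)}{8} = - \frac{7 - - 2 \left(11 + 4 - 14\right) \left(12 + 4 - 14\right)}{8} = - \frac{7 - \left(-2\right) 1 \cdot 2}{8} = - \frac{7 - -4}{8} = - \frac{7 + 4}{8} = \left(- \frac{1}{8}\right) 11 = - \frac{11}{8} \approx -1.375$)
$C 18 = \left(- \frac{11}{8}\right) 18 = - \frac{99}{4}$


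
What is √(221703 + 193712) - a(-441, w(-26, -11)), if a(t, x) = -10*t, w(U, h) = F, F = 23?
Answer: -4410 + √415415 ≈ -3765.5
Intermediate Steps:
w(U, h) = 23
√(221703 + 193712) - a(-441, w(-26, -11)) = √(221703 + 193712) - (-10)*(-441) = √415415 - 1*4410 = √415415 - 4410 = -4410 + √415415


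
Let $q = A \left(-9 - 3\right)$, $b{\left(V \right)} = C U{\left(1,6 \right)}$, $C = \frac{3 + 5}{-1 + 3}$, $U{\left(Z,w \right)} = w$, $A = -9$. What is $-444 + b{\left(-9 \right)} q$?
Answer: $2148$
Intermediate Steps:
$C = 4$ ($C = \frac{8}{2} = 8 \cdot \frac{1}{2} = 4$)
$b{\left(V \right)} = 24$ ($b{\left(V \right)} = 4 \cdot 6 = 24$)
$q = 108$ ($q = - 9 \left(-9 - 3\right) = \left(-9\right) \left(-12\right) = 108$)
$-444 + b{\left(-9 \right)} q = -444 + 24 \cdot 108 = -444 + 2592 = 2148$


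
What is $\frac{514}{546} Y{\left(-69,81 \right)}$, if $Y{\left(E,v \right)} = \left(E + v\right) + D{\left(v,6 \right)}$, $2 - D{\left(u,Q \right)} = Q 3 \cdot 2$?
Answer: $- \frac{5654}{273} \approx -20.711$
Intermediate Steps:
$D{\left(u,Q \right)} = 2 - 6 Q$ ($D{\left(u,Q \right)} = 2 - Q 3 \cdot 2 = 2 - 3 Q 2 = 2 - 6 Q$)
$Y{\left(E,v \right)} = -34 + E + v$ ($Y{\left(E,v \right)} = \left(E + v\right) + \left(2 - 36\right) = \left(E + v\right) - 34 = -34 + E + v$)
$\frac{514}{546} Y{\left(-69,81 \right)} = \frac{514}{546} \left(-34 - 69 + 81\right) = 514 \cdot \frac{1}{546} \left(-22\right) = \frac{257}{273} \left(-22\right) = - \frac{5654}{273}$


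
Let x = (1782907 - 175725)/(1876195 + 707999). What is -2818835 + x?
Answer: -3642207443404/1292097 ≈ -2.8188e+6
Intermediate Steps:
x = 803591/1292097 (x = 1607182/2584194 = 1607182*(1/2584194) = 803591/1292097 ≈ 0.62193)
-2818835 + x = -2818835 + 803591/1292097 = -3642207443404/1292097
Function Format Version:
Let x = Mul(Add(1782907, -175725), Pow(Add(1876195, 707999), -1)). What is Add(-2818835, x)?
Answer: Rational(-3642207443404, 1292097) ≈ -2.8188e+6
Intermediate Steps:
x = Rational(803591, 1292097) (x = Mul(1607182, Pow(2584194, -1)) = Mul(1607182, Rational(1, 2584194)) = Rational(803591, 1292097) ≈ 0.62193)
Add(-2818835, x) = Add(-2818835, Rational(803591, 1292097)) = Rational(-3642207443404, 1292097)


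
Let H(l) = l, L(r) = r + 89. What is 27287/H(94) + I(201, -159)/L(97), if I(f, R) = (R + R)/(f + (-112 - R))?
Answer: 104888737/361336 ≈ 290.28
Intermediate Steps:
L(r) = 89 + r
I(f, R) = 2*R/(-112 + f - R) (I(f, R) = (2*R)/(-112 + f - R) = 2*R/(-112 + f - R))
27287/H(94) + I(201, -159)/L(97) = 27287/94 + (2*(-159)/(-112 + 201 - 1*(-159)))/(89 + 97) = 27287*(1/94) + (2*(-159)/(-112 + 201 + 159))/186 = 27287/94 + (2*(-159)/248)*(1/186) = 27287/94 + (2*(-159)*(1/248))*(1/186) = 27287/94 - 159/124*1/186 = 27287/94 - 53/7688 = 104888737/361336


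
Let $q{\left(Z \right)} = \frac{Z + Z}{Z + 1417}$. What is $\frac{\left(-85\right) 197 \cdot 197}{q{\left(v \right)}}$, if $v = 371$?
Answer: $- \frac{2949095910}{371} \approx -7.949 \cdot 10^{6}$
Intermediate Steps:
$q{\left(Z \right)} = \frac{2 Z}{1417 + Z}$
$\frac{\left(-85\right) 197 \cdot 197}{q{\left(v \right)}} = \frac{\left(-85\right) 197 \cdot 197}{2 \cdot 371 \frac{1}{1417 + 371}} = \frac{\left(-16745\right) 197}{2 \cdot 371 \cdot \frac{1}{1788}} = - \frac{3298765}{2 \cdot 371 \cdot \frac{1}{1788}} = - \frac{3298765}{\frac{371}{894}} = \left(-3298765\right) \frac{894}{371} = - \frac{2949095910}{371}$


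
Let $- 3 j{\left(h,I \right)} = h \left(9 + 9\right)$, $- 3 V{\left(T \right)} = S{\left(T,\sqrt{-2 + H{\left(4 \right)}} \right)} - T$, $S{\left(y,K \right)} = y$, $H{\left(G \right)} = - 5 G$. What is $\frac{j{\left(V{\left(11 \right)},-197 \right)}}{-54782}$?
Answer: $0$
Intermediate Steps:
$V{\left(T \right)} = 0$ ($V{\left(T \right)} = - \frac{T - T}{3} = \left(- \frac{1}{3}\right) 0 = 0$)
$j{\left(h,I \right)} = - 6 h$ ($j{\left(h,I \right)} = - \frac{h \left(9 + 9\right)}{3} = - \frac{h 18}{3} = - \frac{18 h}{3} = - 6 h$)
$\frac{j{\left(V{\left(11 \right)},-197 \right)}}{-54782} = \frac{\left(-6\right) 0}{-54782} = 0 \left(- \frac{1}{54782}\right) = 0$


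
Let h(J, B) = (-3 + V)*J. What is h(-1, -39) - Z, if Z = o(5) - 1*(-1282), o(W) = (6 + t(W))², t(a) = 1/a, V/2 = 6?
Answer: -33236/25 ≈ -1329.4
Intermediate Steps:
V = 12 (V = 2*6 = 12)
h(J, B) = 9*J (h(J, B) = (-3 + 12)*J = 9*J)
o(W) = (6 + 1/W)²
Z = 33011/25 (Z = (1 + 6*5)²/5² - 1*(-1282) = (1 + 30)²/25 + 1282 = (1/25)*31² + 1282 = (1/25)*961 + 1282 = 961/25 + 1282 = 33011/25 ≈ 1320.4)
h(-1, -39) - Z = 9*(-1) - 1*33011/25 = -9 - 33011/25 = -33236/25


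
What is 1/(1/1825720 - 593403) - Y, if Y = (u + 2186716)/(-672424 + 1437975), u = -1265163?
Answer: -998400605965223647/829388556383197609 ≈ -1.2038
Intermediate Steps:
Y = 921553/765551 (Y = (-1265163 + 2186716)/(-672424 + 1437975) = 921553/765551 ≈ 1.2038)
1/(1/1825720 - 593403) - Y = 1/(1/1825720 - 593403) - 1*921553/765551 = 1/(1/1825720 - 593403) - 921553/765551 = 1/(-1083387725159/1825720) - 921553/765551 = -1825720/1083387725159 - 921553/765551 = -998400605965223647/829388556383197609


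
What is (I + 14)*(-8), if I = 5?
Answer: -152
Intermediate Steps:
(I + 14)*(-8) = (5 + 14)*(-8) = 19*(-8) = -152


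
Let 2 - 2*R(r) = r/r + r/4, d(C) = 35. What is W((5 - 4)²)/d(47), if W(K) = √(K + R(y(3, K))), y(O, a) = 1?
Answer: √22/140 ≈ 0.033503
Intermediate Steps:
R(r) = ½ - r/8 (R(r) = 1 - (r/r + r/4)/2 = 1 - (1 + r*(¼))/2 = 1 - (1 + r/4)/2 = 1 + (-½ - r/8) = ½ - r/8)
W(K) = √(3/8 + K) (W(K) = √(K + (½ - ⅛*1)) = √(K + (½ - ⅛)) = √(K + 3/8) = √(3/8 + K))
W((5 - 4)²)/d(47) = (√(6 + 16*(5 - 4)²)/4)/35 = (√(6 + 16*1²)/4)*(1/35) = (√(6 + 16*1)/4)*(1/35) = (√(6 + 16)/4)*(1/35) = (√22/4)*(1/35) = √22/140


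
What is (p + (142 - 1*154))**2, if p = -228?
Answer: 57600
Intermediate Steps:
(p + (142 - 1*154))**2 = (-228 + (142 - 1*154))**2 = (-228 + (142 - 154))**2 = (-228 - 12)**2 = (-240)**2 = 57600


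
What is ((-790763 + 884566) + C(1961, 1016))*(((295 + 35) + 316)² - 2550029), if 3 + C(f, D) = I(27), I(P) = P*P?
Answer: -201603227177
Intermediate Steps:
I(P) = P²
C(f, D) = 726 (C(f, D) = -3 + 27² = -3 + 729 = 726)
((-790763 + 884566) + C(1961, 1016))*(((295 + 35) + 316)² - 2550029) = ((-790763 + 884566) + 726)*(((295 + 35) + 316)² - 2550029) = (93803 + 726)*((330 + 316)² - 2550029) = 94529*(646² - 2550029) = 94529*(417316 - 2550029) = 94529*(-2132713) = -201603227177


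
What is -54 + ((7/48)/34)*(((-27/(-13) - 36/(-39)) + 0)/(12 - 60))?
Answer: -1410055/26112 ≈ -54.000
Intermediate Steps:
-54 + ((7/48)/34)*(((-27/(-13) - 36/(-39)) + 0)/(12 - 60)) = -54 + ((7*(1/48))*(1/34))*(((-27*(-1/13) - 36*(-1/39)) + 0)/(-48)) = -54 + ((7/48)*(1/34))*(((27/13 + 12/13) + 0)*(-1/48)) = -54 + 7*((3 + 0)*(-1/48))/1632 = -54 + 7*(3*(-1/48))/1632 = -54 + (7/1632)*(-1/16) = -54 - 7/26112 = -1410055/26112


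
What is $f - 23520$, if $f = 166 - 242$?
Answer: $-23596$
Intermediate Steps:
$f = -76$
$f - 23520 = -76 - 23520 = -23596$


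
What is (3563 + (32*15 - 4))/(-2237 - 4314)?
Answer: -4039/6551 ≈ -0.61655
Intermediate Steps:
(3563 + (32*15 - 4))/(-2237 - 4314) = (3563 + (480 - 4))/(-6551) = (3563 + 476)*(-1/6551) = 4039*(-1/6551) = -4039/6551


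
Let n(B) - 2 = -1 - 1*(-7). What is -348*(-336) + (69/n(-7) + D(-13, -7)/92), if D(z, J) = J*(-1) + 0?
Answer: 21516353/184 ≈ 1.1694e+5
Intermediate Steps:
D(z, J) = -J (D(z, J) = -J + 0 = -J)
n(B) = 8 (n(B) = 2 + (-1 - 1*(-7)) = 2 + (-1 + 7) = 2 + 6 = 8)
-348*(-336) + (69/n(-7) + D(-13, -7)/92) = -348*(-336) + (69/8 - 1*(-7)/92) = 116928 + (69*(1/8) + 7*(1/92)) = 116928 + (69/8 + 7/92) = 116928 + 1601/184 = 21516353/184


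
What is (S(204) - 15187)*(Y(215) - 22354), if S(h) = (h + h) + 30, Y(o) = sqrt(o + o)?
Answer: 329699146 - 14749*sqrt(430) ≈ 3.2939e+8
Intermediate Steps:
Y(o) = sqrt(2)*sqrt(o) (Y(o) = sqrt(2*o) = sqrt(2)*sqrt(o))
S(h) = 30 + 2*h (S(h) = 2*h + 30 = 30 + 2*h)
(S(204) - 15187)*(Y(215) - 22354) = ((30 + 2*204) - 15187)*(sqrt(2)*sqrt(215) - 22354) = ((30 + 408) - 15187)*(sqrt(430) - 22354) = (438 - 15187)*(-22354 + sqrt(430)) = -14749*(-22354 + sqrt(430)) = 329699146 - 14749*sqrt(430)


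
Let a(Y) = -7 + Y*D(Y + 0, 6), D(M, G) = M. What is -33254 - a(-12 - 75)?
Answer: -40816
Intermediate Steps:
a(Y) = -7 + Y² (a(Y) = -7 + Y*(Y + 0) = -7 + Y*Y = -7 + Y²)
-33254 - a(-12 - 75) = -33254 - (-7 + (-12 - 75)²) = -33254 - (-7 + (-87)²) = -33254 - (-7 + 7569) = -33254 - 1*7562 = -33254 - 7562 = -40816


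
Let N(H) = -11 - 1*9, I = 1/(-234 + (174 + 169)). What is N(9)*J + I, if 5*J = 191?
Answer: -83275/109 ≈ -763.99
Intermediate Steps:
I = 1/109 (I = 1/(-234 + 343) = 1/109 ≈ 0.0091743)
J = 191/5 (J = (⅕)*191 = 191/5 ≈ 38.200)
N(H) = -20 (N(H) = -11 - 9 = -20)
N(9)*J + I = -20*191/5 + 1/109 = -764 + 1/109 = -83275/109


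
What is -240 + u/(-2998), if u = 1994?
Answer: -360757/1499 ≈ -240.67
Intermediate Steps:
-240 + u/(-2998) = -240 + 1994/(-2998) = -240 + 1994*(-1/2998) = -240 - 997/1499 = -360757/1499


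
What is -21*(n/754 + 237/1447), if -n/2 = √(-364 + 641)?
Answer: -4977/1447 + 21*√277/377 ≈ -2.5124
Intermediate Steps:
n = -2*√277 (n = -2*√(-364 + 641) = -2*√277 ≈ -33.287)
-21*(n/754 + 237/1447) = -21*(-2*√277/754 + 237/1447) = -21*(-2*√277*(1/754) + 237*(1/1447)) = -21*(-√277/377 + 237/1447) = -21*(237/1447 - √277/377) = -4977/1447 + 21*√277/377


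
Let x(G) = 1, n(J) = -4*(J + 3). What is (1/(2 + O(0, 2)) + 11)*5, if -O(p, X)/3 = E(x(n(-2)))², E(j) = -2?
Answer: 109/2 ≈ 54.500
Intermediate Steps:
n(J) = -12 - 4*J (n(J) = -4*(3 + J) = -12 - 4*J)
O(p, X) = -12 (O(p, X) = -3*(-2)² = -3*4 = -12)
(1/(2 + O(0, 2)) + 11)*5 = (1/(2 - 12) + 11)*5 = (1/(-10) + 11)*5 = (-⅒ + 11)*5 = (109/10)*5 = 109/2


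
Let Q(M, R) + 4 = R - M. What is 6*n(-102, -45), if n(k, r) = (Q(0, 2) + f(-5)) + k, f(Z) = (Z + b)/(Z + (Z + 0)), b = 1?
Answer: -3108/5 ≈ -621.60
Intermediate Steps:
Q(M, R) = -4 + R - M (Q(M, R) = -4 + (R - M) = -4 + R - M)
f(Z) = (1 + Z)/(2*Z) (f(Z) = (Z + 1)/(Z + (Z + 0)) = (1 + Z)/(Z + Z) = (1 + Z)/((2*Z)) = (1 + Z)*(1/(2*Z)) = (1 + Z)/(2*Z))
n(k, r) = -8/5 + k (n(k, r) = ((-4 + 2 - 1*0) + (½)*(1 - 5)/(-5)) + k = ((-4 + 2 + 0) + (½)*(-⅕)*(-4)) + k = (-2 + ⅖) + k = -8/5 + k)
6*n(-102, -45) = 6*(-8/5 - 102) = 6*(-518/5) = -3108/5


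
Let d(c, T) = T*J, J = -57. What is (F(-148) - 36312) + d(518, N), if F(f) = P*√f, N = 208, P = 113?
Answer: -48168 + 226*I*√37 ≈ -48168.0 + 1374.7*I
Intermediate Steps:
F(f) = 113*√f
d(c, T) = -57*T (d(c, T) = T*(-57) = -57*T)
(F(-148) - 36312) + d(518, N) = (113*√(-148) - 36312) - 57*208 = (113*(2*I*√37) - 36312) - 11856 = (226*I*√37 - 36312) - 11856 = (-36312 + 226*I*√37) - 11856 = -48168 + 226*I*√37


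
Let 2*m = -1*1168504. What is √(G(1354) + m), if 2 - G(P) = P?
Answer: 2*I*√146401 ≈ 765.25*I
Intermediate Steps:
G(P) = 2 - P
m = -584252 (m = (-1*1168504)/2 = (½)*(-1168504) = -584252)
√(G(1354) + m) = √((2 - 1*1354) - 584252) = √((2 - 1354) - 584252) = √(-1352 - 584252) = √(-585604) = 2*I*√146401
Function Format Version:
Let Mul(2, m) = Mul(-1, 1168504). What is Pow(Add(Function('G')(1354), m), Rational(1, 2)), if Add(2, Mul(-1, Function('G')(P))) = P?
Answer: Mul(2, I, Pow(146401, Rational(1, 2))) ≈ Mul(765.25, I)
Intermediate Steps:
Function('G')(P) = Add(2, Mul(-1, P))
m = -584252 (m = Mul(Rational(1, 2), Mul(-1, 1168504)) = Mul(Rational(1, 2), -1168504) = -584252)
Pow(Add(Function('G')(1354), m), Rational(1, 2)) = Pow(Add(Add(2, Mul(-1, 1354)), -584252), Rational(1, 2)) = Pow(Add(Add(2, -1354), -584252), Rational(1, 2)) = Pow(Add(-1352, -584252), Rational(1, 2)) = Pow(-585604, Rational(1, 2)) = Mul(2, I, Pow(146401, Rational(1, 2)))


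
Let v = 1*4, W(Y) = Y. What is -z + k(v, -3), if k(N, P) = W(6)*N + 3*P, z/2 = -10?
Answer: 35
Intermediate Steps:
z = -20 (z = 2*(-10) = -20)
v = 4
k(N, P) = 3*P + 6*N (k(N, P) = 6*N + 3*P = 3*P + 6*N)
-z + k(v, -3) = -1*(-20) + (3*(-3) + 6*4) = 20 + (-9 + 24) = 20 + 15 = 35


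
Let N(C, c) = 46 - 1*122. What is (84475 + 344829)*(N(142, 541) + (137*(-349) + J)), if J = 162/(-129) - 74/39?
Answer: -34479611291864/1677 ≈ -2.0560e+10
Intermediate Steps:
N(C, c) = -76 (N(C, c) = 46 - 122 = -76)
J = -5288/1677 (J = 162*(-1/129) - 74*1/39 = -54/43 - 74/39 = -5288/1677 ≈ -3.1533)
(84475 + 344829)*(N(142, 541) + (137*(-349) + J)) = (84475 + 344829)*(-76 + (137*(-349) - 5288/1677)) = 429304*(-76 + (-47813 - 5288/1677)) = 429304*(-76 - 80187689/1677) = 429304*(-80315141/1677) = -34479611291864/1677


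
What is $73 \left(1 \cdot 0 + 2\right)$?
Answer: $146$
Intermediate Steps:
$73 \left(1 \cdot 0 + 2\right) = 73 \left(0 + 2\right) = 73 \cdot 2 = 146$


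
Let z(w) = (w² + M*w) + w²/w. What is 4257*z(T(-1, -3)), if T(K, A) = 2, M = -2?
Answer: 8514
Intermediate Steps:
z(w) = w² - w (z(w) = (w² - 2*w) + w²/w = (w² - 2*w) + w = w² - w)
4257*z(T(-1, -3)) = 4257*(2*(-1 + 2)) = 4257*(2*1) = 4257*2 = 8514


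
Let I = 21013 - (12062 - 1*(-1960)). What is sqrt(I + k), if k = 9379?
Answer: sqrt(16370) ≈ 127.95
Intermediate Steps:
I = 6991 (I = 21013 - (12062 + 1960) = 21013 - 1*14022 = 21013 - 14022 = 6991)
sqrt(I + k) = sqrt(6991 + 9379) = sqrt(16370)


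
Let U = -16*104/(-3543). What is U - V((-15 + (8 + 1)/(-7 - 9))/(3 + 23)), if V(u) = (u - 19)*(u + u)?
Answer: -7048651079/306568704 ≈ -22.992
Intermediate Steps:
V(u) = 2*u*(-19 + u) (V(u) = (-19 + u)*(2*u) = 2*u*(-19 + u))
U = 1664/3543 (U = -1664*(-1/3543) = 1664/3543 ≈ 0.46966)
U - V((-15 + (8 + 1)/(-7 - 9))/(3 + 23)) = 1664/3543 - 2*(-15 + (8 + 1)/(-7 - 9))/(3 + 23)*(-19 + (-15 + (8 + 1)/(-7 - 9))/(3 + 23)) = 1664/3543 - 2*(-15 + 9/(-16))/26*(-19 + (-15 + 9/(-16))/26) = 1664/3543 - 2*(-15 + 9*(-1/16))*(1/26)*(-19 + (-15 + 9*(-1/16))*(1/26)) = 1664/3543 - 2*(-15 - 9/16)*(1/26)*(-19 + (-15 - 9/16)*(1/26)) = 1664/3543 - 2*(-249/16*1/26)*(-19 - 249/16*1/26) = 1664/3543 - 2*(-249)*(-19 - 249/416)/416 = 1664/3543 - 2*(-249)*(-8153)/(416*416) = 1664/3543 - 1*2030097/86528 = 1664/3543 - 2030097/86528 = -7048651079/306568704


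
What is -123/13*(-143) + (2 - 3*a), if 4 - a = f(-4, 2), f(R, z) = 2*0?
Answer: 1343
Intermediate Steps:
f(R, z) = 0
a = 4 (a = 4 - 1*0 = 4 + 0 = 4)
-123/13*(-143) + (2 - 3*a) = -123/13*(-143) + (2 - 3*4) = -123*1/13*(-143) + (2 - 12) = -123/13*(-143) - 10 = 1353 - 10 = 1343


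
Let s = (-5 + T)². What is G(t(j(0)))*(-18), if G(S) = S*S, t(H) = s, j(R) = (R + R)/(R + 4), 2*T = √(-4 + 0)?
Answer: -8568 + 8640*I ≈ -8568.0 + 8640.0*I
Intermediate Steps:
T = I (T = √(-4 + 0)/2 = √(-4)/2 = (2*I)/2 = I ≈ 1.0*I)
s = (-5 + I)² ≈ 24.0 - 10.0*I
j(R) = 2*R/(4 + R) (j(R) = (2*R)/(4 + R) = 2*R/(4 + R))
t(H) = (5 - I)²
G(S) = S²
G(t(j(0)))*(-18) = ((5 - I)²)²*(-18) = (5 - I)⁴*(-18) = -18*(5 - I)⁴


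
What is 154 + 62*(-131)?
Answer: -7968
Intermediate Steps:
154 + 62*(-131) = 154 - 8122 = -7968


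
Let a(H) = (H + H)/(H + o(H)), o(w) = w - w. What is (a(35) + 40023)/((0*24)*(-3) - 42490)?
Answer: -8005/8498 ≈ -0.94199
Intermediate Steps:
o(w) = 0
a(H) = 2 (a(H) = (H + H)/(H + 0) = (2*H)/H = 2)
(a(35) + 40023)/((0*24)*(-3) - 42490) = (2 + 40023)/((0*24)*(-3) - 42490) = 40025/(0*(-3) - 42490) = 40025/(0 - 42490) = 40025/(-42490) = 40025*(-1/42490) = -8005/8498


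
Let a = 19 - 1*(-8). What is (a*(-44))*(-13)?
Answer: 15444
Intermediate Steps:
a = 27 (a = 19 + 8 = 27)
(a*(-44))*(-13) = (27*(-44))*(-13) = -1188*(-13) = 15444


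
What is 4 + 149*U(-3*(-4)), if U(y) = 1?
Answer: 153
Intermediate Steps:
4 + 149*U(-3*(-4)) = 4 + 149*1 = 4 + 149 = 153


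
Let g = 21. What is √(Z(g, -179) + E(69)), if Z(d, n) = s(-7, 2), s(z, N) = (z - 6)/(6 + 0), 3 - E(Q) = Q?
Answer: I*√2454/6 ≈ 8.2563*I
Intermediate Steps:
E(Q) = 3 - Q
s(z, N) = -1 + z/6 (s(z, N) = (-6 + z)/6 = (-6 + z)*(⅙) = -1 + z/6)
Z(d, n) = -13/6 (Z(d, n) = -1 + (⅙)*(-7) = -1 - 7/6 = -13/6)
√(Z(g, -179) + E(69)) = √(-13/6 + (3 - 1*69)) = √(-13/6 + (3 - 69)) = √(-13/6 - 66) = √(-409/6) = I*√2454/6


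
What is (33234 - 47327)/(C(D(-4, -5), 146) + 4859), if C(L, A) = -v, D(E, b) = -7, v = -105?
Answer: -829/292 ≈ -2.8390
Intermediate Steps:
C(L, A) = 105 (C(L, A) = -1*(-105) = 105)
(33234 - 47327)/(C(D(-4, -5), 146) + 4859) = (33234 - 47327)/(105 + 4859) = -14093/4964 = -14093*1/4964 = -829/292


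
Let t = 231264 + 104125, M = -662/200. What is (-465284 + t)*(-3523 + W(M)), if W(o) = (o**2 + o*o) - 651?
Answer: 539335444781/1000 ≈ 5.3934e+8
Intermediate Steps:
M = -331/100 (M = -662*1/200 = -331/100 ≈ -3.3100)
W(o) = -651 + 2*o**2 (W(o) = (o**2 + o**2) - 651 = 2*o**2 - 651 = -651 + 2*o**2)
t = 335389
(-465284 + t)*(-3523 + W(M)) = (-465284 + 335389)*(-3523 + (-651 + 2*(-331/100)**2)) = -129895*(-3523 + (-651 + 2*(109561/10000))) = -129895*(-3523 + (-651 + 109561/5000)) = -129895*(-3523 - 3145439/5000) = -129895*(-20760439/5000) = 539335444781/1000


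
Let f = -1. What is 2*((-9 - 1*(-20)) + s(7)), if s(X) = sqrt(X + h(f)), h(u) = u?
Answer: 22 + 2*sqrt(6) ≈ 26.899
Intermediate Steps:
s(X) = sqrt(-1 + X) (s(X) = sqrt(X - 1) = sqrt(-1 + X))
2*((-9 - 1*(-20)) + s(7)) = 2*((-9 - 1*(-20)) + sqrt(-1 + 7)) = 2*((-9 + 20) + sqrt(6)) = 2*(11 + sqrt(6)) = 22 + 2*sqrt(6)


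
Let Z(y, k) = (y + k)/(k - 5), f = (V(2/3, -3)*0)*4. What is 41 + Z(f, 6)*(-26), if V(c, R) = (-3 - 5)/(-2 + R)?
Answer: -115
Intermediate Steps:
V(c, R) = -8/(-2 + R)
f = 0 (f = (-8/(-2 - 3)*0)*4 = (-8/(-5)*0)*4 = (-8*(-1/5)*0)*4 = ((8/5)*0)*4 = 0*4 = 0)
Z(y, k) = (k + y)/(-5 + k)
41 + Z(f, 6)*(-26) = 41 + ((6 + 0)/(-5 + 6))*(-26) = 41 + (6/1)*(-26) = 41 + (1*6)*(-26) = 41 + 6*(-26) = 41 - 156 = -115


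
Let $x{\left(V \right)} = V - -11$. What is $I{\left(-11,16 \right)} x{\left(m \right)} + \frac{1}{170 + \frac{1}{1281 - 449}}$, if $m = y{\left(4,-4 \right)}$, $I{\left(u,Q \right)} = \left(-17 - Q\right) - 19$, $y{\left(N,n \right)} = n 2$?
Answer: $- \frac{22063964}{141441} \approx -155.99$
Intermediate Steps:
$y{\left(N,n \right)} = 2 n$
$I{\left(u,Q \right)} = -36 - Q$ ($I{\left(u,Q \right)} = \left(-17 - Q\right) - 19 = -36 - Q$)
$m = -8$ ($m = 2 \left(-4\right) = -8$)
$x{\left(V \right)} = 11 + V$ ($x{\left(V \right)} = V + 11 = 11 + V$)
$I{\left(-11,16 \right)} x{\left(m \right)} + \frac{1}{170 + \frac{1}{1281 - 449}} = \left(-36 - 16\right) \left(11 - 8\right) + \frac{1}{170 + \frac{1}{1281 - 449}} = \left(-36 - 16\right) 3 + \frac{1}{170 + \frac{1}{832}} = \left(-52\right) 3 + \frac{1}{170 + \frac{1}{832}} = -156 + \frac{1}{\frac{141441}{832}} = -156 + \frac{832}{141441} = - \frac{22063964}{141441}$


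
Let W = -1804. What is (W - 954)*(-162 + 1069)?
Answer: -2501506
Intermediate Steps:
(W - 954)*(-162 + 1069) = (-1804 - 954)*(-162 + 1069) = -2758*907 = -2501506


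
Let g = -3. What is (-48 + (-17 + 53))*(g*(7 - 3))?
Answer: 144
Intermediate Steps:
(-48 + (-17 + 53))*(g*(7 - 3)) = (-48 + (-17 + 53))*(-3*(7 - 3)) = (-48 + 36)*(-3*4) = -12*(-12) = 144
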